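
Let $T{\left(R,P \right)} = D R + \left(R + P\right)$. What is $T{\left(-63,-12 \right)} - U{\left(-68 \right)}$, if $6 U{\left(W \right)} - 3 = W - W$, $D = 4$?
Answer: $- \frac{655}{2} \approx -327.5$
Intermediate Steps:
$T{\left(R,P \right)} = P + 5 R$ ($T{\left(R,P \right)} = 4 R + \left(R + P\right) = 4 R + \left(P + R\right) = P + 5 R$)
$U{\left(W \right)} = \frac{1}{2}$ ($U{\left(W \right)} = \frac{1}{2} + \frac{W - W}{6} = \frac{1}{2} + \frac{1}{6} \cdot 0 = \frac{1}{2} + 0 = \frac{1}{2}$)
$T{\left(-63,-12 \right)} - U{\left(-68 \right)} = \left(-12 + 5 \left(-63\right)\right) - \frac{1}{2} = \left(-12 - 315\right) - \frac{1}{2} = -327 - \frac{1}{2} = - \frac{655}{2}$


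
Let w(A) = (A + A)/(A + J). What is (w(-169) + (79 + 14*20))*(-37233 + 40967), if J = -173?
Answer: 229857572/171 ≈ 1.3442e+6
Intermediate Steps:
w(A) = 2*A/(-173 + A) (w(A) = (A + A)/(A - 173) = (2*A)/(-173 + A) = 2*A/(-173 + A))
(w(-169) + (79 + 14*20))*(-37233 + 40967) = (2*(-169)/(-173 - 169) + (79 + 14*20))*(-37233 + 40967) = (2*(-169)/(-342) + (79 + 280))*3734 = (2*(-169)*(-1/342) + 359)*3734 = (169/171 + 359)*3734 = (61558/171)*3734 = 229857572/171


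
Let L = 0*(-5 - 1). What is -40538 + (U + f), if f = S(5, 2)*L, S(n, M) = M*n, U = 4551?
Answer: -35987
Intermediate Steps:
L = 0 (L = 0*(-6) = 0)
f = 0 (f = (2*5)*0 = 10*0 = 0)
-40538 + (U + f) = -40538 + (4551 + 0) = -40538 + 4551 = -35987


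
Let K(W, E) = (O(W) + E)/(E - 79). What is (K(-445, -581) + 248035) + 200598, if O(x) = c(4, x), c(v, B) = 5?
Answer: 24674863/55 ≈ 4.4863e+5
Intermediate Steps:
O(x) = 5
K(W, E) = (5 + E)/(-79 + E) (K(W, E) = (5 + E)/(E - 79) = (5 + E)/(-79 + E))
(K(-445, -581) + 248035) + 200598 = ((5 - 581)/(-79 - 581) + 248035) + 200598 = (-576/(-660) + 248035) + 200598 = (-1/660*(-576) + 248035) + 200598 = (48/55 + 248035) + 200598 = 13641973/55 + 200598 = 24674863/55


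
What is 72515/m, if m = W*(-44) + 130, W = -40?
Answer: 14503/378 ≈ 38.368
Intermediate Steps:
m = 1890 (m = -40*(-44) + 130 = 1760 + 130 = 1890)
72515/m = 72515/1890 = 72515*(1/1890) = 14503/378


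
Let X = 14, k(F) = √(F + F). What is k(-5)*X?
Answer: 14*I*√10 ≈ 44.272*I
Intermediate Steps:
k(F) = √2*√F (k(F) = √(2*F) = √2*√F)
k(-5)*X = (√2*√(-5))*14 = (√2*(I*√5))*14 = (I*√10)*14 = 14*I*√10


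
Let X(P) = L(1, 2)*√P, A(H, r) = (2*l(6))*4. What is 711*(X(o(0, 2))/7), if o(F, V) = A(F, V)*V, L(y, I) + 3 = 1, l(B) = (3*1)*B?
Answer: -17064*√2/7 ≈ -3447.4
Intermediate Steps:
l(B) = 3*B
A(H, r) = 144 (A(H, r) = (2*(3*6))*4 = (2*18)*4 = 36*4 = 144)
L(y, I) = -2 (L(y, I) = -3 + 1 = -2)
o(F, V) = 144*V
X(P) = -2*√P
711*(X(o(0, 2))/7) = 711*(-2*12*√2/7) = 711*(-24*√2*(⅐)) = 711*(-24*√2/7) = -17064*√2/7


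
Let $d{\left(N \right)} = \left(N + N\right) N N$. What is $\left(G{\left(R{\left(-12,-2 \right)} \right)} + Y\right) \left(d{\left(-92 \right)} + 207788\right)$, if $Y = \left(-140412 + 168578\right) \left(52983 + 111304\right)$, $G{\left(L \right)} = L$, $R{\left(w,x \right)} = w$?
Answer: $-6244958849756440$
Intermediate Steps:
$Y = 4627307642$ ($Y = 28166 \cdot 164287 = 4627307642$)
$d{\left(N \right)} = 2 N^{3}$ ($d{\left(N \right)} = 2 N N^{2} = 2 N^{3}$)
$\left(G{\left(R{\left(-12,-2 \right)} \right)} + Y\right) \left(d{\left(-92 \right)} + 207788\right) = \left(-12 + 4627307642\right) \left(2 \left(-92\right)^{3} + 207788\right) = 4627307630 \left(2 \left(-778688\right) + 207788\right) = 4627307630 \left(-1557376 + 207788\right) = 4627307630 \left(-1349588\right) = -6244958849756440$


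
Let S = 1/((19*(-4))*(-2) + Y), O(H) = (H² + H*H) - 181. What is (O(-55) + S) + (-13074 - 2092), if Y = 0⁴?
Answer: -1413143/152 ≈ -9297.0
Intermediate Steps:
O(H) = -181 + 2*H² (O(H) = (H² + H²) - 181 = 2*H² - 181 = -181 + 2*H²)
Y = 0
S = 1/152 (S = 1/((19*(-4))*(-2) + 0) = 1/(-76*(-2) + 0) = 1/(152 + 0) = 1/152 ≈ 0.0065789)
(O(-55) + S) + (-13074 - 2092) = ((-181 + 2*(-55)²) + 1/152) + (-13074 - 2092) = ((-181 + 2*3025) + 1/152) - 15166 = ((-181 + 6050) + 1/152) - 15166 = (5869 + 1/152) - 15166 = 892089/152 - 15166 = -1413143/152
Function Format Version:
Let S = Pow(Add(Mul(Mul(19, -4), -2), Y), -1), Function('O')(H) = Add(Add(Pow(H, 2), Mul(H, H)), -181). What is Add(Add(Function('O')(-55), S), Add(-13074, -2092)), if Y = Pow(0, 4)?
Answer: Rational(-1413143, 152) ≈ -9297.0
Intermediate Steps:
Function('O')(H) = Add(-181, Mul(2, Pow(H, 2))) (Function('O')(H) = Add(Add(Pow(H, 2), Pow(H, 2)), -181) = Add(Mul(2, Pow(H, 2)), -181) = Add(-181, Mul(2, Pow(H, 2))))
Y = 0
S = Rational(1, 152) (S = Pow(Add(Mul(Mul(19, -4), -2), 0), -1) = Pow(Add(Mul(-76, -2), 0), -1) = Pow(Add(152, 0), -1) = Pow(152, -1) = Rational(1, 152) ≈ 0.0065789)
Add(Add(Function('O')(-55), S), Add(-13074, -2092)) = Add(Add(Add(-181, Mul(2, Pow(-55, 2))), Rational(1, 152)), Add(-13074, -2092)) = Add(Add(Add(-181, Mul(2, 3025)), Rational(1, 152)), -15166) = Add(Add(Add(-181, 6050), Rational(1, 152)), -15166) = Add(Add(5869, Rational(1, 152)), -15166) = Add(Rational(892089, 152), -15166) = Rational(-1413143, 152)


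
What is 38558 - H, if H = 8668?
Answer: 29890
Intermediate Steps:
38558 - H = 38558 - 1*8668 = 38558 - 8668 = 29890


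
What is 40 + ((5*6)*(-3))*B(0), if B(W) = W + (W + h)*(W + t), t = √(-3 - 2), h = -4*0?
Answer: 40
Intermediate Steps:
h = 0
t = I*√5 (t = √(-5) = I*√5 ≈ 2.2361*I)
B(W) = W + W*(W + I*√5) (B(W) = W + (W + 0)*(W + I*√5) = W + W*(W + I*√5))
40 + ((5*6)*(-3))*B(0) = 40 + ((5*6)*(-3))*(0*(1 + 0 + I*√5)) = 40 + (30*(-3))*(0*(1 + I*√5)) = 40 - 90*0 = 40 + 0 = 40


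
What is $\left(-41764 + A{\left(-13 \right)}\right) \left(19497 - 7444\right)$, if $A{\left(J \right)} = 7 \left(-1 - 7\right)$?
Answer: $-504056460$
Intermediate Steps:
$A{\left(J \right)} = -56$ ($A{\left(J \right)} = 7 \left(-8\right) = -56$)
$\left(-41764 + A{\left(-13 \right)}\right) \left(19497 - 7444\right) = \left(-41764 - 56\right) \left(19497 - 7444\right) = \left(-41820\right) 12053 = -504056460$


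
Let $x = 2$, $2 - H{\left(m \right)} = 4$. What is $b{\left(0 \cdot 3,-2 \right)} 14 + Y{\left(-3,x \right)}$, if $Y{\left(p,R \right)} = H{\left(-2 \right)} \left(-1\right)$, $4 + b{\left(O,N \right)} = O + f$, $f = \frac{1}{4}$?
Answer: $- \frac{101}{2} \approx -50.5$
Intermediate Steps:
$H{\left(m \right)} = -2$ ($H{\left(m \right)} = 2 - 4 = -2$)
$f = \frac{1}{4} \approx 0.25$
$b{\left(O,N \right)} = - \frac{15}{4} + O$ ($b{\left(O,N \right)} = -4 + \left(O + \frac{1}{4}\right) = -4 + \left(\frac{1}{4} + O\right) = - \frac{15}{4} + O$)
$Y{\left(p,R \right)} = 2$ ($Y{\left(p,R \right)} = \left(-2\right) \left(-1\right) = 2$)
$b{\left(0 \cdot 3,-2 \right)} 14 + Y{\left(-3,x \right)} = \left(- \frac{15}{4} + 0 \cdot 3\right) 14 + 2 = \left(- \frac{15}{4} + 0\right) 14 + 2 = \left(- \frac{15}{4}\right) 14 + 2 = - \frac{105}{2} + 2 = - \frac{101}{2}$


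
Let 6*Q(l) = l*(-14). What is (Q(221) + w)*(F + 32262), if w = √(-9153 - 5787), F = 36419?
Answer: -106249507/3 + 412086*I*√415 ≈ -3.5417e+7 + 8.3948e+6*I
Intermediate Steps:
Q(l) = -7*l/3 (Q(l) = (l*(-14))/6 = (-14*l)/6 = -7*l/3)
w = 6*I*√415 (w = √(-14940) = 6*I*√415 ≈ 122.23*I)
(Q(221) + w)*(F + 32262) = (-7/3*221 + 6*I*√415)*(36419 + 32262) = (-1547/3 + 6*I*√415)*68681 = -106249507/3 + 412086*I*√415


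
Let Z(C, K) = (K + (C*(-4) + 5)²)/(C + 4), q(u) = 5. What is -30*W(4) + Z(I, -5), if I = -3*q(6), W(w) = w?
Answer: -5540/11 ≈ -503.64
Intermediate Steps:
I = -15 (I = -3*5 = -15)
Z(C, K) = (K + (5 - 4*C)²)/(4 + C) (Z(C, K) = (K + (-4*C + 5)²)/(4 + C) = (K + (5 - 4*C)²)/(4 + C))
-30*W(4) + Z(I, -5) = -30*4 + (-5 + (-5 + 4*(-15))²)/(4 - 15) = -120 + (-5 + (-5 - 60)²)/(-11) = -120 - (-5 + (-65)²)/11 = -120 - (-5 + 4225)/11 = -120 - 1/11*4220 = -120 - 4220/11 = -5540/11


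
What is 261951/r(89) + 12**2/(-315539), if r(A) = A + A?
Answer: 82655730957/56165942 ≈ 1471.6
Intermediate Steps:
r(A) = 2*A
261951/r(89) + 12**2/(-315539) = 261951/((2*89)) + 12**2/(-315539) = 261951/178 + 144*(-1/315539) = 261951*(1/178) - 144/315539 = 261951/178 - 144/315539 = 82655730957/56165942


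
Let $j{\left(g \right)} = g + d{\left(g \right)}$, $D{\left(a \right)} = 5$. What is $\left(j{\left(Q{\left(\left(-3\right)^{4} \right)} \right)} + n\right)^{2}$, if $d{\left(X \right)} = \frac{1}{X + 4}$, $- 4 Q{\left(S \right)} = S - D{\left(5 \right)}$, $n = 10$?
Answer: $\frac{18496}{225} \approx 82.204$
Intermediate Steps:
$Q{\left(S \right)} = \frac{5}{4} - \frac{S}{4}$ ($Q{\left(S \right)} = - \frac{S - 5}{4} = - \frac{-5 + S}{4} = \frac{5}{4} - \frac{S}{4}$)
$d{\left(X \right)} = \frac{1}{4 + X}$
$j{\left(g \right)} = g + \frac{1}{4 + g}$
$\left(j{\left(Q{\left(\left(-3\right)^{4} \right)} \right)} + n\right)^{2} = \left(\frac{1 + \left(\frac{5}{4} - \frac{\left(-3\right)^{4}}{4}\right) \left(4 + \left(\frac{5}{4} - \frac{\left(-3\right)^{4}}{4}\right)\right)}{4 + \left(\frac{5}{4} - \frac{\left(-3\right)^{4}}{4}\right)} + 10\right)^{2} = \left(\frac{1 + \left(\frac{5}{4} - \frac{81}{4}\right) \left(4 + \left(\frac{5}{4} - \frac{81}{4}\right)\right)}{4 + \left(\frac{5}{4} - \frac{81}{4}\right)} + 10\right)^{2} = \left(\frac{1 - 19 \left(4 - 19\right)}{4 - 19} + 10\right)^{2} = \left(\frac{1 - -285}{-15} + 10\right)^{2} = \left(- \frac{1 + 285}{15} + 10\right)^{2} = \left(\left(- \frac{1}{15}\right) 286 + 10\right)^{2} = \left(- \frac{286}{15} + 10\right)^{2} = \left(- \frac{136}{15}\right)^{2} = \frac{18496}{225}$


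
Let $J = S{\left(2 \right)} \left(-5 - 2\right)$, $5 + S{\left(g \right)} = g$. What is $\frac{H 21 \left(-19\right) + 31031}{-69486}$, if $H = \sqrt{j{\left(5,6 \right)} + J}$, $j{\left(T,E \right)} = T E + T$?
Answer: $- \frac{31031}{69486} + \frac{133 \sqrt{14}}{11581} \approx -0.40361$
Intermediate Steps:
$j{\left(T,E \right)} = T + E T$ ($j{\left(T,E \right)} = E T + T = T + E T$)
$S{\left(g \right)} = -5 + g$
$J = 21$ ($J = \left(-5 + 2\right) \left(-5 - 2\right) = \left(-3\right) \left(-7\right) = 21$)
$H = 2 \sqrt{14}$ ($H = \sqrt{5 \left(1 + 6\right) + 21} = \sqrt{5 \cdot 7 + 21} = \sqrt{35 + 21} = \sqrt{56} = 2 \sqrt{14} \approx 7.4833$)
$\frac{H 21 \left(-19\right) + 31031}{-69486} = \frac{2 \sqrt{14} \cdot 21 \left(-19\right) + 31031}{-69486} = \left(42 \sqrt{14} \left(-19\right) + 31031\right) \left(- \frac{1}{69486}\right) = \left(- 798 \sqrt{14} + 31031\right) \left(- \frac{1}{69486}\right) = \left(31031 - 798 \sqrt{14}\right) \left(- \frac{1}{69486}\right) = - \frac{31031}{69486} + \frac{133 \sqrt{14}}{11581}$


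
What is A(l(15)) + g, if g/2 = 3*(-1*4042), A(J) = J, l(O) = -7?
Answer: -24259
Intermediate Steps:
g = -24252 (g = 2*(3*(-1*4042)) = 2*(3*(-4042)) = 2*(-12126) = -24252)
A(l(15)) + g = -7 - 24252 = -24259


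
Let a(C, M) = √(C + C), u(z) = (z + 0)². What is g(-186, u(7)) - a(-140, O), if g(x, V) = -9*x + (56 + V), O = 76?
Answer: 1779 - 2*I*√70 ≈ 1779.0 - 16.733*I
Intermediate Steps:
u(z) = z²
g(x, V) = 56 + V - 9*x
a(C, M) = √2*√C (a(C, M) = √(2*C) = √2*√C)
g(-186, u(7)) - a(-140, O) = (56 + 7² - 9*(-186)) - √2*√(-140) = (56 + 49 + 1674) - √2*2*I*√35 = 1779 - 2*I*√70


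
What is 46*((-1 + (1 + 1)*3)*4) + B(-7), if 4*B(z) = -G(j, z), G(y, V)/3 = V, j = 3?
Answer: 3701/4 ≈ 925.25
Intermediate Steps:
G(y, V) = 3*V
B(z) = -3*z/4 (B(z) = (-3*z)/4 = -3*z/4)
46*((-1 + (1 + 1)*3)*4) + B(-7) = 46*((-1 + (1 + 1)*3)*4) - 3/4*(-7) = 46*((-1 + 2*3)*4) + 21/4 = 46*((-1 + 6)*4) + 21/4 = 46*(5*4) + 21/4 = 46*20 + 21/4 = 920 + 21/4 = 3701/4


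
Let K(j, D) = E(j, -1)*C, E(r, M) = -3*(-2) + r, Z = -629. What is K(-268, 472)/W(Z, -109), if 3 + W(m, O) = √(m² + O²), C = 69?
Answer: -54234/407513 - 18078*√407522/407513 ≈ -28.453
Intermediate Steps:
E(r, M) = 6 + r
W(m, O) = -3 + √(O² + m²) (W(m, O) = -3 + √(m² + O²) = -3 + √(O² + m²))
K(j, D) = 414 + 69*j (K(j, D) = (6 + j)*69 = 414 + 69*j)
K(-268, 472)/W(Z, -109) = (414 + 69*(-268))/(-3 + √((-109)² + (-629)²)) = (414 - 18492)/(-3 + √(11881 + 395641)) = -18078/(-3 + √407522)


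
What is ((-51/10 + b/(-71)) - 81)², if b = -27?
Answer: 3704061321/504100 ≈ 7347.9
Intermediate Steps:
((-51/10 + b/(-71)) - 81)² = ((-51/10 - 27/(-71)) - 81)² = ((-51*⅒ - 27*(-1/71)) - 81)² = ((-51/10 + 27/71) - 81)² = (-3351/710 - 81)² = (-60861/710)² = 3704061321/504100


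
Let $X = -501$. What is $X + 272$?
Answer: $-229$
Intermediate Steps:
$X + 272 = -501 + 272 = -229$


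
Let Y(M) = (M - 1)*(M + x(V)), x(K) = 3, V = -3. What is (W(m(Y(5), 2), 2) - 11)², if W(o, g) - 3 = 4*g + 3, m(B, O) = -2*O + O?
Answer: 9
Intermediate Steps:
Y(M) = (-1 + M)*(3 + M) (Y(M) = (M - 1)*(M + 3) = (-1 + M)*(3 + M))
m(B, O) = -O
W(o, g) = 6 + 4*g (W(o, g) = 3 + (4*g + 3) = 3 + (3 + 4*g) = 6 + 4*g)
(W(m(Y(5), 2), 2) - 11)² = ((6 + 4*2) - 11)² = ((6 + 8) - 11)² = (14 - 11)² = 3² = 9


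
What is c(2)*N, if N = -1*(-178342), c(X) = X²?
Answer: 713368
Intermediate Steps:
N = 178342
c(2)*N = 2²*178342 = 4*178342 = 713368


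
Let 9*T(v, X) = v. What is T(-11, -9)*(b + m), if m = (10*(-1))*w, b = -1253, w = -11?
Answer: 1397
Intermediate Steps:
T(v, X) = v/9
m = 110 (m = (10*(-1))*(-11) = -10*(-11) = 110)
T(-11, -9)*(b + m) = ((1/9)*(-11))*(-1253 + 110) = -11/9*(-1143) = 1397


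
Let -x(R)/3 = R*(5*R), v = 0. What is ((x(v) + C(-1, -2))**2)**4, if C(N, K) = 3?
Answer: 6561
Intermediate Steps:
x(R) = -15*R**2 (x(R) = -3*R*5*R = -15*R**2)
((x(v) + C(-1, -2))**2)**4 = ((-15*0**2 + 3)**2)**4 = ((-15*0 + 3)**2)**4 = ((0 + 3)**2)**4 = (3**2)**4 = 9**4 = 6561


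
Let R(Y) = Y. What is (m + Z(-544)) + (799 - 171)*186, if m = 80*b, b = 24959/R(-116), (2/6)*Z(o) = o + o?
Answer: 2793596/29 ≈ 96331.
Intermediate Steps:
Z(o) = 6*o (Z(o) = 3*(o + o) = 3*(2*o) = 6*o)
b = -24959/116 (b = 24959/(-116) = 24959*(-1/116) = -24959/116 ≈ -215.16)
m = -499180/29 (m = 80*(-24959/116) = -499180/29 ≈ -17213.)
(m + Z(-544)) + (799 - 171)*186 = (-499180/29 + 6*(-544)) + (799 - 171)*186 = (-499180/29 - 3264) + 628*186 = -593836/29 + 116808 = 2793596/29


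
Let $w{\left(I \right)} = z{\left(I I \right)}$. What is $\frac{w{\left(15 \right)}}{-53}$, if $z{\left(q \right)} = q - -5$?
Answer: $- \frac{230}{53} \approx -4.3396$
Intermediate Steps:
$z{\left(q \right)} = 5 + q$ ($z{\left(q \right)} = q + 5 = 5 + q$)
$w{\left(I \right)} = 5 + I^{2}$ ($w{\left(I \right)} = 5 + I I = 5 + I^{2}$)
$\frac{w{\left(15 \right)}}{-53} = \frac{5 + 15^{2}}{-53} = \left(5 + 225\right) \left(- \frac{1}{53}\right) = 230 \left(- \frac{1}{53}\right) = - \frac{230}{53}$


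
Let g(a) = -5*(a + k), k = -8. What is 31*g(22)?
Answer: -2170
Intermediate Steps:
g(a) = 40 - 5*a (g(a) = -5*(a - 8) = -5*(-8 + a) = 40 - 5*a)
31*g(22) = 31*(40 - 5*22) = 31*(40 - 110) = 31*(-70) = -2170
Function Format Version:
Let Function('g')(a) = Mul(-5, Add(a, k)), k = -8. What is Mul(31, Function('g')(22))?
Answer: -2170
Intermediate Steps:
Function('g')(a) = Add(40, Mul(-5, a)) (Function('g')(a) = Mul(-5, Add(a, -8)) = Mul(-5, Add(-8, a)) = Add(40, Mul(-5, a)))
Mul(31, Function('g')(22)) = Mul(31, Add(40, Mul(-5, 22))) = Mul(31, Add(40, -110)) = Mul(31, -70) = -2170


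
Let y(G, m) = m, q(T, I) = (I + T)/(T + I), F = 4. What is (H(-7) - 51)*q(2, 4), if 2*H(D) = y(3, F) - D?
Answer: -91/2 ≈ -45.500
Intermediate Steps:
q(T, I) = 1 (q(T, I) = (I + T)/(I + T) = 1)
H(D) = 2 - D/2 (H(D) = (4 - D)/2 = 2 - D/2)
(H(-7) - 51)*q(2, 4) = ((2 - 1/2*(-7)) - 51)*1 = ((2 + 7/2) - 51)*1 = (11/2 - 51)*1 = -91/2*1 = -91/2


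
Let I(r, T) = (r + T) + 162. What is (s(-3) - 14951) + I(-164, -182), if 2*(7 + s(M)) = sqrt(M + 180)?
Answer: -15142 + sqrt(177)/2 ≈ -15135.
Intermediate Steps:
I(r, T) = 162 + T + r (I(r, T) = (T + r) + 162 = 162 + T + r)
s(M) = -7 + sqrt(180 + M)/2 (s(M) = -7 + sqrt(M + 180)/2 = -7 + sqrt(180 + M)/2)
(s(-3) - 14951) + I(-164, -182) = ((-7 + sqrt(180 - 3)/2) - 14951) + (162 - 182 - 164) = ((-7 + sqrt(177)/2) - 14951) - 184 = (-14958 + sqrt(177)/2) - 184 = -15142 + sqrt(177)/2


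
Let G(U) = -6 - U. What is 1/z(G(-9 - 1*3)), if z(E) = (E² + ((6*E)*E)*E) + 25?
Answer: 1/1357 ≈ 0.00073692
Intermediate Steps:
z(E) = 25 + E² + 6*E³ (z(E) = (E² + (6*E²)*E) + 25 = (E² + 6*E³) + 25 = 25 + E² + 6*E³)
1/z(G(-9 - 1*3)) = 1/(25 + (-6 - (-9 - 1*3))² + 6*(-6 - (-9 - 1*3))³) = 1/(25 + (-6 - (-9 - 3))² + 6*(-6 - (-9 - 3))³) = 1/(25 + (-6 - 1*(-12))² + 6*(-6 - 1*(-12))³) = 1/(25 + (-6 + 12)² + 6*(-6 + 12)³) = 1/(25 + 6² + 6*6³) = 1/(25 + 36 + 6*216) = 1/(25 + 36 + 1296) = 1/1357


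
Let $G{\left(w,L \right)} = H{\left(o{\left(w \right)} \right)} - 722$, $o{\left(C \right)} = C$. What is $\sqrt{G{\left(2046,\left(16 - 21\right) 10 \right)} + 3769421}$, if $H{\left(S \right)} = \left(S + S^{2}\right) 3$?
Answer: $11 \sqrt{134985} \approx 4041.4$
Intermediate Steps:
$H{\left(S \right)} = 3 S + 3 S^{2}$
$G{\left(w,L \right)} = -722 + 3 w \left(1 + w\right)$ ($G{\left(w,L \right)} = 3 w \left(1 + w\right) - 722 = -722 + 3 w \left(1 + w\right)$)
$\sqrt{G{\left(2046,\left(16 - 21\right) 10 \right)} + 3769421} = \sqrt{\left(-722 + 3 \cdot 2046 \left(1 + 2046\right)\right) + 3769421} = \sqrt{\left(-722 + 3 \cdot 2046 \cdot 2047\right) + 3769421} = \sqrt{\left(-722 + 12564486\right) + 3769421} = \sqrt{12563764 + 3769421} = \sqrt{16333185} = 11 \sqrt{134985}$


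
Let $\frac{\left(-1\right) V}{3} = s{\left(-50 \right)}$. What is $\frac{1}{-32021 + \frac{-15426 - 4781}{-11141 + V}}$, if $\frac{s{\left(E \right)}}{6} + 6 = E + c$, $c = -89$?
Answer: $- \frac{8531}{273150944} \approx -3.1232 \cdot 10^{-5}$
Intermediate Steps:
$s{\left(E \right)} = -570 + 6 E$ ($s{\left(E \right)} = -36 + 6 \left(E - 89\right) = -36 + 6 \left(-89 + E\right) = -36 + \left(-534 + 6 E\right) = -570 + 6 E$)
$V = 2610$ ($V = - 3 \left(-570 + 6 \left(-50\right)\right) = - 3 \left(-570 - 300\right) = \left(-3\right) \left(-870\right) = 2610$)
$\frac{1}{-32021 + \frac{-15426 - 4781}{-11141 + V}} = \frac{1}{-32021 + \frac{-15426 - 4781}{-11141 + 2610}} = \frac{1}{-32021 - \frac{20207}{-8531}} = \frac{1}{-32021 - - \frac{20207}{8531}} = \frac{1}{-32021 + \frac{20207}{8531}} = \frac{1}{- \frac{273150944}{8531}} = - \frac{8531}{273150944}$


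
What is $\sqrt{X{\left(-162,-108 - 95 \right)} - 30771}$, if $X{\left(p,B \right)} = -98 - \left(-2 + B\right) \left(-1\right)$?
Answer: $i \sqrt{31074} \approx 176.28 i$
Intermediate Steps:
$X{\left(p,B \right)} = -100 + B$ ($X{\left(p,B \right)} = -98 - \left(2 - B\right) = -98 + \left(-2 + B\right) = -100 + B$)
$\sqrt{X{\left(-162,-108 - 95 \right)} - 30771} = \sqrt{\left(-100 - 203\right) - 30771} = \sqrt{-303 - 30771} = \sqrt{-31074} = i \sqrt{31074}$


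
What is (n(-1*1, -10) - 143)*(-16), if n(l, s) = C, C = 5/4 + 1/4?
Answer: 2264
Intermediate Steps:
C = 3/2 (C = 5*(¼) + 1*(¼) = 5/4 + ¼ = 3/2 ≈ 1.5000)
n(l, s) = 3/2
(n(-1*1, -10) - 143)*(-16) = (3/2 - 143)*(-16) = -283/2*(-16) = 2264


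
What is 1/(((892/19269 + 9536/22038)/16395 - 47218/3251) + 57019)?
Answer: 754463946896073/43007821865279054209 ≈ 1.7542e-5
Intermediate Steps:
1/(((892/19269 + 9536/22038)/16395 - 47218/3251) + 57019) = 1/(((892*(1/19269) + 9536*(1/22038))*(1/16395) - 47218*1/3251) + 57019) = 1/(((892/19269 + 4768/11019)*(1/16395) - 47218/3251) + 57019) = 1/(((33901180/70775037)*(1/16395) - 47218/3251) + 57019) = 1/((6780236/232071346323 - 47218/3251) + 57019) = 1/(-10957922788132178/754463946896073 + 57019) = 1/(43007821865279054209/754463946896073) = 754463946896073/43007821865279054209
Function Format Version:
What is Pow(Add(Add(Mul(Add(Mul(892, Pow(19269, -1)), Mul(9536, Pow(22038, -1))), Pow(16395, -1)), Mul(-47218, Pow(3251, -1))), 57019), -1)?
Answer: Rational(754463946896073, 43007821865279054209) ≈ 1.7542e-5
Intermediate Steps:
Pow(Add(Add(Mul(Add(Mul(892, Pow(19269, -1)), Mul(9536, Pow(22038, -1))), Pow(16395, -1)), Mul(-47218, Pow(3251, -1))), 57019), -1) = Pow(Add(Add(Mul(Add(Mul(892, Rational(1, 19269)), Mul(9536, Rational(1, 22038))), Rational(1, 16395)), Mul(-47218, Rational(1, 3251))), 57019), -1) = Pow(Add(Add(Mul(Add(Rational(892, 19269), Rational(4768, 11019)), Rational(1, 16395)), Rational(-47218, 3251)), 57019), -1) = Pow(Add(Add(Mul(Rational(33901180, 70775037), Rational(1, 16395)), Rational(-47218, 3251)), 57019), -1) = Pow(Add(Add(Rational(6780236, 232071346323), Rational(-47218, 3251)), 57019), -1) = Pow(Add(Rational(-10957922788132178, 754463946896073), 57019), -1) = Pow(Rational(43007821865279054209, 754463946896073), -1) = Rational(754463946896073, 43007821865279054209)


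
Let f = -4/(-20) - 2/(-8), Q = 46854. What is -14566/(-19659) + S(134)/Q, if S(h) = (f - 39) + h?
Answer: 4562345437/6140685240 ≈ 0.74297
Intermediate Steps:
f = 9/20 (f = -4*(-1/20) - 2*(-⅛) = ⅕ + ¼ = 9/20 ≈ 0.45000)
S(h) = -771/20 + h (S(h) = (9/20 - 39) + h = -771/20 + h)
-14566/(-19659) + S(134)/Q = -14566/(-19659) + (-771/20 + 134)/46854 = -14566*(-1/19659) + (1909/20)*(1/46854) = 14566/19659 + 1909/937080 = 4562345437/6140685240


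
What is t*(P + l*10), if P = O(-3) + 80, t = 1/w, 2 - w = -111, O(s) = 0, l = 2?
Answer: 100/113 ≈ 0.88496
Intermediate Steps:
w = 113 (w = 2 - 1*(-111) = 2 + 111 = 113)
t = 1/113 ≈ 0.0088496
P = 80 (P = 0 + 80 = 80)
t*(P + l*10) = (80 + 2*10)/113 = (80 + 20)/113 = (1/113)*100 = 100/113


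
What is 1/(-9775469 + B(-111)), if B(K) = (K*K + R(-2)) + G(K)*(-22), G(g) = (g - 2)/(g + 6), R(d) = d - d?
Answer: -105/1025133026 ≈ -1.0243e-7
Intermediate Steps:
R(d) = 0
G(g) = (-2 + g)/(6 + g)
B(K) = K² - 22*(-2 + K)/(6 + K) (B(K) = (K*K + 0) + ((-2 + K)/(6 + K))*(-22) = (K² + 0) - 22*(-2 + K)/(6 + K) = K² - 22*(-2 + K)/(6 + K))
1/(-9775469 + B(-111)) = 1/(-9775469 + (44 - 22*(-111) + (-111)²*(6 - 111))/(6 - 111)) = 1/(-9775469 + (44 + 2442 + 12321*(-105))/(-105)) = 1/(-9775469 - (44 + 2442 - 1293705)/105) = 1/(-9775469 - 1/105*(-1291219)) = 1/(-9775469 + 1291219/105) = 1/(-1025133026/105) = -105/1025133026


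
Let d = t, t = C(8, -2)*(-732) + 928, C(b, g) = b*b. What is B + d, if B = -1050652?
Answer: -1096572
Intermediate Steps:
C(b, g) = b**2
t = -45920 (t = 8**2*(-732) + 928 = 64*(-732) + 928 = -46848 + 928 = -45920)
d = -45920
B + d = -1050652 - 45920 = -1096572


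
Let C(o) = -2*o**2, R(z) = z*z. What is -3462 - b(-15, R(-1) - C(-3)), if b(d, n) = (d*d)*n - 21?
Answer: -7716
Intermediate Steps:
R(z) = z**2
b(d, n) = -21 + n*d**2 (b(d, n) = d**2*n - 21 = n*d**2 - 21 = -21 + n*d**2)
-3462 - b(-15, R(-1) - C(-3)) = -3462 - (-21 + ((-1)**2 - (-2)*(-3)**2)*(-15)**2) = -3462 - (-21 + (1 - (-2)*9)*225) = -3462 - (-21 + (1 - 1*(-18))*225) = -3462 - (-21 + (1 + 18)*225) = -3462 - (-21 + 19*225) = -3462 - (-21 + 4275) = -3462 - 1*4254 = -3462 - 4254 = -7716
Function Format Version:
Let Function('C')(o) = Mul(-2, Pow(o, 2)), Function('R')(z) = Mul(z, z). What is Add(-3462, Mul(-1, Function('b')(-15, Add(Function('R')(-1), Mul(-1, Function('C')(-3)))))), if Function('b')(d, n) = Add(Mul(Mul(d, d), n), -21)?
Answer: -7716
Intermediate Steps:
Function('R')(z) = Pow(z, 2)
Function('b')(d, n) = Add(-21, Mul(n, Pow(d, 2))) (Function('b')(d, n) = Add(Mul(Pow(d, 2), n), -21) = Add(Mul(n, Pow(d, 2)), -21) = Add(-21, Mul(n, Pow(d, 2))))
Add(-3462, Mul(-1, Function('b')(-15, Add(Function('R')(-1), Mul(-1, Function('C')(-3)))))) = Add(-3462, Mul(-1, Add(-21, Mul(Add(Pow(-1, 2), Mul(-1, Mul(-2, Pow(-3, 2)))), Pow(-15, 2))))) = Add(-3462, Mul(-1, Add(-21, Mul(Add(1, Mul(-1, Mul(-2, 9))), 225)))) = Add(-3462, Mul(-1, Add(-21, Mul(Add(1, Mul(-1, -18)), 225)))) = Add(-3462, Mul(-1, Add(-21, Mul(Add(1, 18), 225)))) = Add(-3462, Mul(-1, Add(-21, Mul(19, 225)))) = Add(-3462, Mul(-1, Add(-21, 4275))) = Add(-3462, Mul(-1, 4254)) = Add(-3462, -4254) = -7716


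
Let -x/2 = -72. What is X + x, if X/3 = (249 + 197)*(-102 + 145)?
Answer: 57678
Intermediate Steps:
x = 144 (x = -2*(-72) = 144)
X = 57534 (X = 3*((249 + 197)*(-102 + 145)) = 3*(446*43) = 3*19178 = 57534)
X + x = 57534 + 144 = 57678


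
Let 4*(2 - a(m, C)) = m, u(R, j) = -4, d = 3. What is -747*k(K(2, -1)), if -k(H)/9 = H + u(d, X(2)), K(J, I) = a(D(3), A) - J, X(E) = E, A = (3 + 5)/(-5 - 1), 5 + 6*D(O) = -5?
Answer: -96363/4 ≈ -24091.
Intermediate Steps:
D(O) = -5/3 (D(O) = -⅚ + (⅙)*(-5) = -⅚ - ⅚ = -5/3)
A = -4/3 (A = 8/(-6) = 8*(-⅙) = -4/3 ≈ -1.3333)
a(m, C) = 2 - m/4
K(J, I) = 29/12 - J (K(J, I) = (2 - ¼*(-5/3)) - J = (2 + 5/12) - J = 29/12 - J)
k(H) = 36 - 9*H (k(H) = -9*(H - 4) = -9*(-4 + H) = 36 - 9*H)
-747*k(K(2, -1)) = -747*(36 - 9*(29/12 - 1*2)) = -747*(36 - 9*(29/12 - 2)) = -747*(36 - 9*5/12) = -747*(36 - 15/4) = -747*129/4 = -96363/4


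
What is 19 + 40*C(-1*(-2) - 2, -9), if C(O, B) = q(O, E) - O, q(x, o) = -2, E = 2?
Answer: -61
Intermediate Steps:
C(O, B) = -2 - O
19 + 40*C(-1*(-2) - 2, -9) = 19 + 40*(-2 - (-1*(-2) - 2)) = 19 + 40*(-2 - (2 - 2)) = 19 + 40*(-2 - 1*0) = 19 + 40*(-2 + 0) = 19 + 40*(-2) = 19 - 80 = -61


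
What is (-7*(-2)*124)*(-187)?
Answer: -324632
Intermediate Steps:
(-7*(-2)*124)*(-187) = (14*124)*(-187) = 1736*(-187) = -324632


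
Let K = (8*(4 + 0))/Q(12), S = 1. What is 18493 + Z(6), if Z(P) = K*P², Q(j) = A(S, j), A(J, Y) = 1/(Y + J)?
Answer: 33469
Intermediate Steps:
A(J, Y) = 1/(J + Y)
Q(j) = 1/(1 + j)
K = 416 (K = (8*(4 + 0))/(1/(1 + 12)) = (8*4)/(1/13) = 32/(1/13) = 32*13 = 416)
Z(P) = 416*P²
18493 + Z(6) = 18493 + 416*6² = 18493 + 416*36 = 18493 + 14976 = 33469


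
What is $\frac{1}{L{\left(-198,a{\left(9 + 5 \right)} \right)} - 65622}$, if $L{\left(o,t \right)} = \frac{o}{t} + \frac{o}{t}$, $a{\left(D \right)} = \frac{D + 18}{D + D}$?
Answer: $- \frac{2}{131937} \approx -1.5159 \cdot 10^{-5}$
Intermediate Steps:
$a{\left(D \right)} = \frac{18 + D}{2 D}$
$L{\left(o,t \right)} = \frac{2 o}{t}$
$\frac{1}{L{\left(-198,a{\left(9 + 5 \right)} \right)} - 65622} = \frac{1}{2 \left(-198\right) \frac{1}{\frac{1}{2} \frac{1}{9 + 5} \left(18 + \left(9 + 5\right)\right)} - 65622} = \frac{1}{2 \left(-198\right) \frac{1}{\frac{1}{2} \cdot \frac{1}{14} \left(18 + 14\right)} - 65622} = \frac{1}{2 \left(-198\right) \frac{1}{\frac{1}{2} \cdot \frac{1}{14} \cdot 32} - 65622} = \frac{1}{2 \left(-198\right) \frac{1}{\frac{8}{7}} - 65622} = \frac{1}{2 \left(-198\right) \frac{7}{8} - 65622} = \frac{1}{- \frac{693}{2} - 65622} = \frac{1}{- \frac{131937}{2}} = - \frac{2}{131937}$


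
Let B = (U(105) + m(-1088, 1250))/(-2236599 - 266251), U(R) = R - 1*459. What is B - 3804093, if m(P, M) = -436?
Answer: -952107416426/250285 ≈ -3.8041e+6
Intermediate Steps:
U(R) = -459 + R (U(R) = R - 459 = -459 + R)
B = 79/250285 (B = ((-459 + 105) - 436)/(-2236599 - 266251) = (-354 - 436)/(-2502850) = -790*(-1/2502850) = 79/250285 ≈ 0.00031564)
B - 3804093 = 79/250285 - 3804093 = -952107416426/250285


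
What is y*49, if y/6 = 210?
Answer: 61740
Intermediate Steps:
y = 1260 (y = 6*210 = 1260)
y*49 = 1260*49 = 61740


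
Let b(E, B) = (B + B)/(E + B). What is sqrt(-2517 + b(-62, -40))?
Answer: I*sqrt(6544677)/51 ≈ 50.162*I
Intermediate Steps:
b(E, B) = 2*B/(B + E) (b(E, B) = (2*B)/(B + E) = 2*B/(B + E))
sqrt(-2517 + b(-62, -40)) = sqrt(-2517 + 2*(-40)/(-40 - 62)) = sqrt(-2517 + 2*(-40)/(-102)) = sqrt(-2517 + 2*(-40)*(-1/102)) = sqrt(-2517 + 40/51) = sqrt(-128327/51) = I*sqrt(6544677)/51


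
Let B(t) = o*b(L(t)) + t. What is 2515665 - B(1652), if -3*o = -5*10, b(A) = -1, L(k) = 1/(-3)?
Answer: 7542089/3 ≈ 2.5140e+6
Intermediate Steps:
L(k) = -1/3
o = 50/3 (o = -(-5)*10/3 = -1/3*(-50) = 50/3 ≈ 16.667)
B(t) = -50/3 + t (B(t) = (50/3)*(-1) + t = -50/3 + t)
2515665 - B(1652) = 2515665 - (-50/3 + 1652) = 2515665 - 1*4906/3 = 2515665 - 4906/3 = 7542089/3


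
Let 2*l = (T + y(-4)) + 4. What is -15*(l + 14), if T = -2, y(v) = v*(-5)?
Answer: -375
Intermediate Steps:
y(v) = -5*v
l = 11 (l = ((-2 - 5*(-4)) + 4)/2 = ((-2 + 20) + 4)/2 = (18 + 4)/2 = (1/2)*22 = 11)
-15*(l + 14) = -15*(11 + 14) = -15*25 = -375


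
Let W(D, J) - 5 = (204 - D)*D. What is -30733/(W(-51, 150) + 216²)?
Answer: -30733/33656 ≈ -0.91315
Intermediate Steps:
W(D, J) = 5 + D*(204 - D) (W(D, J) = 5 + (204 - D)*D = 5 + D*(204 - D))
-30733/(W(-51, 150) + 216²) = -30733/((5 - 1*(-51)² + 204*(-51)) + 216²) = -30733/((5 - 1*2601 - 10404) + 46656) = -30733/((5 - 2601 - 10404) + 46656) = -30733/(-13000 + 46656) = -30733/33656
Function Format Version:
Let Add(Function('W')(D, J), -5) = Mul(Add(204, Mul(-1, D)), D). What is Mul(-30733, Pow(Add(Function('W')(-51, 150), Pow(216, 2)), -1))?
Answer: Rational(-30733, 33656) ≈ -0.91315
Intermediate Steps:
Function('W')(D, J) = Add(5, Mul(D, Add(204, Mul(-1, D)))) (Function('W')(D, J) = Add(5, Mul(Add(204, Mul(-1, D)), D)) = Add(5, Mul(D, Add(204, Mul(-1, D)))))
Mul(-30733, Pow(Add(Function('W')(-51, 150), Pow(216, 2)), -1)) = Mul(-30733, Pow(Add(Add(5, Mul(-1, Pow(-51, 2)), Mul(204, -51)), Pow(216, 2)), -1)) = Mul(-30733, Pow(Add(Add(5, Mul(-1, 2601), -10404), 46656), -1)) = Mul(-30733, Pow(Add(Add(5, -2601, -10404), 46656), -1)) = Mul(-30733, Pow(Add(-13000, 46656), -1)) = Mul(-30733, Pow(33656, -1)) = Mul(-30733, Rational(1, 33656)) = Rational(-30733, 33656)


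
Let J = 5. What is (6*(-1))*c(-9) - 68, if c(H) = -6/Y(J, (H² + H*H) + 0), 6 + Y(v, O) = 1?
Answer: -376/5 ≈ -75.200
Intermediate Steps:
Y(v, O) = -5 (Y(v, O) = -6 + 1 = -5)
c(H) = 6/5 (c(H) = -6/(-5) = -6*(-⅕) = 6/5)
(6*(-1))*c(-9) - 68 = (6*(-1))*(6/5) - 68 = -6*6/5 - 68 = -36/5 - 68 = -376/5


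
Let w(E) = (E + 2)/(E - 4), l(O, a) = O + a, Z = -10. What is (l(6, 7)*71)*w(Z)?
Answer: 3692/7 ≈ 527.43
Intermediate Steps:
w(E) = (2 + E)/(-4 + E)
(l(6, 7)*71)*w(Z) = ((6 + 7)*71)*((2 - 10)/(-4 - 10)) = (13*71)*(-8/(-14)) = 923*(-1/14*(-8)) = 923*(4/7) = 3692/7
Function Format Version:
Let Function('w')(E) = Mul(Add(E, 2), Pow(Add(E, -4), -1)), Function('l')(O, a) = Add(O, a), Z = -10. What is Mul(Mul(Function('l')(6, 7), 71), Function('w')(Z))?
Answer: Rational(3692, 7) ≈ 527.43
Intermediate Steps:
Function('w')(E) = Mul(Pow(Add(-4, E), -1), Add(2, E)) (Function('w')(E) = Mul(Add(2, E), Pow(Add(-4, E), -1)) = Mul(Pow(Add(-4, E), -1), Add(2, E)))
Mul(Mul(Function('l')(6, 7), 71), Function('w')(Z)) = Mul(Mul(Add(6, 7), 71), Mul(Pow(Add(-4, -10), -1), Add(2, -10))) = Mul(Mul(13, 71), Mul(Pow(-14, -1), -8)) = Mul(923, Mul(Rational(-1, 14), -8)) = Mul(923, Rational(4, 7)) = Rational(3692, 7)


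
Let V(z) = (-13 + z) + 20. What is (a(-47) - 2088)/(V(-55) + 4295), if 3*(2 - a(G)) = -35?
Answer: -6223/12741 ≈ -0.48842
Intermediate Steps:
a(G) = 41/3 (a(G) = 2 - 1/3*(-35) = 2 + 35/3 = 41/3)
V(z) = 7 + z
(a(-47) - 2088)/(V(-55) + 4295) = (41/3 - 2088)/((7 - 55) + 4295) = -6223/(3*(-48 + 4295)) = -6223/3/4247 = -6223/3*1/4247 = -6223/12741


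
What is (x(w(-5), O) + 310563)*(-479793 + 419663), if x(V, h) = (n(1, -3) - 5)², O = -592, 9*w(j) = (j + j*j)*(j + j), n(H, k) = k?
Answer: -18678001510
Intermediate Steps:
w(j) = 2*j*(j + j²)/9 (w(j) = ((j + j*j)*(j + j))/9 = ((j + j²)*(2*j))/9 = (2*j*(j + j²))/9 = 2*j*(j + j²)/9)
x(V, h) = 64 (x(V, h) = (-3 - 5)² = (-8)² = 64)
(x(w(-5), O) + 310563)*(-479793 + 419663) = (64 + 310563)*(-479793 + 419663) = 310627*(-60130) = -18678001510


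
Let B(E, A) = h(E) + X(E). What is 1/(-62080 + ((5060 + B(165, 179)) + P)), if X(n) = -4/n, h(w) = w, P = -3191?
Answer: -165/9907594 ≈ -1.6654e-5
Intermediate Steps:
B(E, A) = E - 4/E
1/(-62080 + ((5060 + B(165, 179)) + P)) = 1/(-62080 + ((5060 + (165 - 4/165)) - 3191)) = 1/(-62080 + ((5060 + 27221/165) - 3191)) = 1/(-62080 + (862121/165 - 3191)) = 1/(-62080 + 335606/165) = 1/(-9907594/165) = -165/9907594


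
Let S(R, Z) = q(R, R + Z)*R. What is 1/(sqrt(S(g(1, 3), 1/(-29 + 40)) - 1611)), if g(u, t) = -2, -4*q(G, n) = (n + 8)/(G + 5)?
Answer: -I*sqrt(7013094)/106259 ≈ -0.024922*I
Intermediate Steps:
q(G, n) = -(8 + n)/(4*(5 + G)) (q(G, n) = -(n + 8)/(4*(G + 5)) = -(8 + n)/(4*(5 + G)))
S(R, Z) = R*(-8 - R - Z)/(4*(5 + R)) (S(R, Z) = ((-8 - (R + Z))/(4*(5 + R)))*R = ((-8 + (-R - Z))/(4*(5 + R)))*R = ((-8 - R - Z)/(4*(5 + R)))*R = R*(-8 - R - Z)/(4*(5 + R)))
1/(sqrt(S(g(1, 3), 1/(-29 + 40)) - 1611)) = 1/(sqrt(-1*(-2)*(8 - 2 + 1/(-29 + 40))/(20 + 4*(-2)) - 1611)) = 1/(sqrt(-1*(-2)*(8 - 2 + 1/11)/(20 - 8) - 1611)) = 1/(sqrt(-1*(-2)*(8 - 2 + 1/11)/12 - 1611)) = 1/(sqrt(-1*(-2)*1/12*67/11 - 1611)) = 1/(sqrt(67/66 - 1611)) = 1/(sqrt(-106259/66)) = 1/(I*sqrt(7013094)/66) = -I*sqrt(7013094)/106259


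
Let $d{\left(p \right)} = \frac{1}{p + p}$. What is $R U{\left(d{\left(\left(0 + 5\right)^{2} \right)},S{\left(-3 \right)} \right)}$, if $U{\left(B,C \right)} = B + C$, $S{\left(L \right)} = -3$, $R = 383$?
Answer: $- \frac{57067}{50} \approx -1141.3$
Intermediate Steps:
$d{\left(p \right)} = \frac{1}{2 p}$
$R U{\left(d{\left(\left(0 + 5\right)^{2} \right)},S{\left(-3 \right)} \right)} = 383 \left(\frac{1}{2 \left(0 + 5\right)^{2}} - 3\right) = 383 \left(\frac{1}{2 \cdot 5^{2}} - 3\right) = 383 \left(\frac{1}{2 \cdot 25} - 3\right) = 383 \left(\frac{1}{2} \cdot \frac{1}{25} - 3\right) = 383 \left(\frac{1}{50} - 3\right) = 383 \left(- \frac{149}{50}\right) = - \frac{57067}{50}$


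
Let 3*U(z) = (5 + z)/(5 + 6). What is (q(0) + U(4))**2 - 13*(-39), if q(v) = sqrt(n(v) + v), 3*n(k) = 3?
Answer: 61543/121 ≈ 508.62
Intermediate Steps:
n(k) = 1 (n(k) = (1/3)*3 = 1)
U(z) = 5/33 + z/33 (U(z) = ((5 + z)/(5 + 6))/3 = ((5 + z)/11)/3 = ((5 + z)*(1/11))/3 = (5/11 + z/11)/3 = 5/33 + z/33)
q(v) = sqrt(1 + v)
(q(0) + U(4))**2 - 13*(-39) = (sqrt(1 + 0) + (5/33 + (1/33)*4))**2 - 13*(-39) = (sqrt(1) + (5/33 + 4/33))**2 - 1*(-507) = (1 + 3/11)**2 + 507 = (14/11)**2 + 507 = 196/121 + 507 = 61543/121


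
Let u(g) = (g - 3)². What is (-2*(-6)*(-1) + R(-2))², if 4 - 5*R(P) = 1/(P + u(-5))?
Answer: 12061729/96100 ≈ 125.51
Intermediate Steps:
u(g) = (-3 + g)²
R(P) = ⅘ - 1/(5*(64 + P)) (R(P) = ⅘ - 1/(5*(P + (-3 - 5)²)) = ⅘ - 1/(5*(P + (-8)²)) = ⅘ - 1/(5*(P + 64)) = ⅘ - 1/(5*(64 + P)))
(-2*(-6)*(-1) + R(-2))² = (-2*(-6)*(-1) + (255 + 4*(-2))/(5*(64 - 2)))² = (12*(-1) + (⅕)*(255 - 8)/62)² = (-12 + (⅕)*(1/62)*247)² = (-12 + 247/310)² = (-3473/310)² = 12061729/96100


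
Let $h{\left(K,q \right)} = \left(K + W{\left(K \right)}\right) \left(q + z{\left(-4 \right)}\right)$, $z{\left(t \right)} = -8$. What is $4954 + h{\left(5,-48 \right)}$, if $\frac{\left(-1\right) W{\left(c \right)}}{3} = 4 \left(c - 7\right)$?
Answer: $3330$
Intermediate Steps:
$W{\left(c \right)} = 84 - 12 c$ ($W{\left(c \right)} = - 3 \cdot 4 \left(c - 7\right) = - 3 \cdot 4 \left(-7 + c\right) = - 3 \left(-28 + 4 c\right) = 84 - 12 c$)
$h{\left(K,q \right)} = \left(-8 + q\right) \left(84 - 11 K\right)$ ($h{\left(K,q \right)} = \left(K - \left(-84 + 12 K\right)\right) \left(q - 8\right) = \left(84 - 11 K\right) \left(-8 + q\right) = \left(-8 + q\right) \left(84 - 11 K\right)$)
$4954 + h{\left(5,-48 \right)} = 4954 + \left(-672 + 84 \left(-48\right) + 88 \cdot 5 - 55 \left(-48\right)\right) = 4954 + \left(-672 - 4032 + 440 + 2640\right) = 4954 - 1624 = 3330$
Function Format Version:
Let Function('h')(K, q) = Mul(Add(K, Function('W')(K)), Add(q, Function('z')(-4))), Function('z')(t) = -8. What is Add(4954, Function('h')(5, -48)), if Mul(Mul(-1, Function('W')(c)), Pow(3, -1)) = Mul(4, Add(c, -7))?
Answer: 3330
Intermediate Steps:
Function('W')(c) = Add(84, Mul(-12, c)) (Function('W')(c) = Mul(-3, Mul(4, Add(c, -7))) = Mul(-3, Mul(4, Add(-7, c))) = Mul(-3, Add(-28, Mul(4, c))) = Add(84, Mul(-12, c)))
Function('h')(K, q) = Mul(Add(-8, q), Add(84, Mul(-11, K))) (Function('h')(K, q) = Mul(Add(K, Add(84, Mul(-12, K))), Add(q, -8)) = Mul(Add(84, Mul(-11, K)), Add(-8, q)) = Mul(Add(-8, q), Add(84, Mul(-11, K))))
Add(4954, Function('h')(5, -48)) = Add(4954, Add(-672, Mul(84, -48), Mul(88, 5), Mul(-11, 5, -48))) = Add(4954, Add(-672, -4032, 440, 2640)) = Add(4954, -1624) = 3330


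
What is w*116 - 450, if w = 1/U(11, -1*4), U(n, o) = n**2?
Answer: -54334/121 ≈ -449.04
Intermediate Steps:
w = 1/121 (w = 1/(11**2) = 1/121 ≈ 0.0082645)
w*116 - 450 = (1/121)*116 - 450 = 116/121 - 450 = -54334/121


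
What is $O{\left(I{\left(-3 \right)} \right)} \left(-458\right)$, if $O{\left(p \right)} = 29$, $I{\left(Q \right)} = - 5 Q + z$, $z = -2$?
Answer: $-13282$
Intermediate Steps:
$I{\left(Q \right)} = -2 - 5 Q$ ($I{\left(Q \right)} = - 5 Q - 2 = -2 - 5 Q$)
$O{\left(I{\left(-3 \right)} \right)} \left(-458\right) = 29 \left(-458\right) = -13282$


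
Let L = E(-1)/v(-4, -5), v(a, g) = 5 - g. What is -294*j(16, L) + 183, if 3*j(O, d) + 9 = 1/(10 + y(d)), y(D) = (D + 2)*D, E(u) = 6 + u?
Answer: 47533/45 ≈ 1056.3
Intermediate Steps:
y(D) = D*(2 + D) (y(D) = (2 + D)*D = D*(2 + D))
L = ½ (L = (6 - 1)/(5 - 1*(-5)) = 5/(5 + 5) = 5/10 = 5*(⅒) = ½ ≈ 0.50000)
j(O, d) = -3 + 1/(3*(10 + d*(2 + d)))
-294*j(16, L) + 183 = -98*(-89 - 9*½*(2 + ½))/(10 + (2 + ½)/2) + 183 = -98*(-89 - 9*½*5/2)/(10 + (½)*(5/2)) + 183 = -98*(-89 - 45/4)/(10 + 5/4) + 183 = -98*(-401)/(45/4*4) + 183 = -98*4*(-401)/(45*4) + 183 = -294*(-401/135) + 183 = 39298/45 + 183 = 47533/45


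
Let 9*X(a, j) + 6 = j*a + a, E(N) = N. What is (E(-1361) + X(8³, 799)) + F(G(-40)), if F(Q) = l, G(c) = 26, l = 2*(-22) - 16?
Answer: 396805/9 ≈ 44089.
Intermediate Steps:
l = -60 (l = -44 - 16 = -60)
X(a, j) = -⅔ + a/9 + a*j/9 (X(a, j) = -⅔ + (j*a + a)/9 = -⅔ + (a*j + a)/9 = -⅔ + (a + a*j)/9 = -⅔ + (a/9 + a*j/9) = -⅔ + a/9 + a*j/9)
F(Q) = -60
(E(-1361) + X(8³, 799)) + F(G(-40)) = (-1361 + (-⅔ + (⅑)*8³ + (⅑)*8³*799)) - 60 = (-1361 + (-⅔ + (⅑)*512 + (⅑)*512*799)) - 60 = (-1361 + (-⅔ + 512/9 + 409088/9)) - 60 = (-1361 + 409594/9) - 60 = 397345/9 - 60 = 396805/9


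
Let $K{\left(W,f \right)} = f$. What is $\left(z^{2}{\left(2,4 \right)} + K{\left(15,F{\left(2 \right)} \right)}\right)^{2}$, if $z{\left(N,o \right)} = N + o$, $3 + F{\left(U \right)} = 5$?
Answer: $1444$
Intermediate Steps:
$F{\left(U \right)} = 2$ ($F{\left(U \right)} = -3 + 5 = 2$)
$\left(z^{2}{\left(2,4 \right)} + K{\left(15,F{\left(2 \right)} \right)}\right)^{2} = \left(\left(2 + 4\right)^{2} + 2\right)^{2} = \left(6^{2} + 2\right)^{2} = \left(36 + 2\right)^{2} = 38^{2} = 1444$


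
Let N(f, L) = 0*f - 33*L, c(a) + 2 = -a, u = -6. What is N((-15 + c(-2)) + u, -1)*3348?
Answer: 110484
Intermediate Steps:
c(a) = -2 - a
N(f, L) = -33*L (N(f, L) = 0 - 33*L = -33*L)
N((-15 + c(-2)) + u, -1)*3348 = -33*(-1)*3348 = 33*3348 = 110484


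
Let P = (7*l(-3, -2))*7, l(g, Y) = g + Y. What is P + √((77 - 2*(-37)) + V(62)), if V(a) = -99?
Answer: -245 + 2*√13 ≈ -237.79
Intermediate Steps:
l(g, Y) = Y + g
P = -245 (P = (7*(-2 - 3))*7 = (7*(-5))*7 = -35*7 = -245)
P + √((77 - 2*(-37)) + V(62)) = -245 + √((77 - 2*(-37)) - 99) = -245 + √((77 + 74) - 99) = -245 + √(151 - 99) = -245 + √52 = -245 + 2*√13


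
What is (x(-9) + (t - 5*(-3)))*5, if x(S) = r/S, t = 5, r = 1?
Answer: 895/9 ≈ 99.444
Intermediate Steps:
x(S) = 1/S
(x(-9) + (t - 5*(-3)))*5 = (1/(-9) + (5 - 5*(-3)))*5 = (-⅑ + (5 + 15))*5 = (-⅑ + 20)*5 = (179/9)*5 = 895/9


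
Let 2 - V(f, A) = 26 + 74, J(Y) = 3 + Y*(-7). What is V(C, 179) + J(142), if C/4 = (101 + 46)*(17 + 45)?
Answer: -1089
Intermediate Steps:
J(Y) = 3 - 7*Y
C = 36456 (C = 4*((101 + 46)*(17 + 45)) = 4*(147*62) = 4*9114 = 36456)
V(f, A) = -98 (V(f, A) = 2 - (26 + 74) = 2 - 1*100 = 2 - 100 = -98)
V(C, 179) + J(142) = -98 + (3 - 7*142) = -98 + (3 - 994) = -98 - 991 = -1089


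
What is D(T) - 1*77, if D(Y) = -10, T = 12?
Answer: -87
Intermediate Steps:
D(T) - 1*77 = -10 - 1*77 = -10 - 77 = -87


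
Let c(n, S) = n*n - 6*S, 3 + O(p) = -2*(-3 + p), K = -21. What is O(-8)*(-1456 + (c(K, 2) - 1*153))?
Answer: -22420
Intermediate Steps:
O(p) = 3 - 2*p (O(p) = -3 - 2*(-3 + p) = -3 + (6 - 2*p) = 3 - 2*p)
c(n, S) = n² - 6*S
O(-8)*(-1456 + (c(K, 2) - 1*153)) = (3 - 2*(-8))*(-1456 + (((-21)² - 6*2) - 1*153)) = (3 + 16)*(-1456 + ((441 - 12) - 153)) = 19*(-1456 + (429 - 153)) = 19*(-1456 + 276) = 19*(-1180) = -22420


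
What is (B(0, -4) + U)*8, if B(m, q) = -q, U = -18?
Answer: -112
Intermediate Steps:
(B(0, -4) + U)*8 = (-1*(-4) - 18)*8 = (4 - 18)*8 = -14*8 = -112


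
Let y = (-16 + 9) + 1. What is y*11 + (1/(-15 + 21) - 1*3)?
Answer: -413/6 ≈ -68.833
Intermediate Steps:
y = -6 (y = -7 + 1 = -6)
y*11 + (1/(-15 + 21) - 1*3) = -6*11 + (1/(-15 + 21) - 1*3) = -66 + (1/6 - 3) = -66 - 17/6 = -413/6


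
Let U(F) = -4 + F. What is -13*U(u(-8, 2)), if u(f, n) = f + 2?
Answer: 130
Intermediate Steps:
u(f, n) = 2 + f
-13*U(u(-8, 2)) = -13*(-4 + (2 - 8)) = -13*(-4 - 6) = -13*(-10) = 130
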